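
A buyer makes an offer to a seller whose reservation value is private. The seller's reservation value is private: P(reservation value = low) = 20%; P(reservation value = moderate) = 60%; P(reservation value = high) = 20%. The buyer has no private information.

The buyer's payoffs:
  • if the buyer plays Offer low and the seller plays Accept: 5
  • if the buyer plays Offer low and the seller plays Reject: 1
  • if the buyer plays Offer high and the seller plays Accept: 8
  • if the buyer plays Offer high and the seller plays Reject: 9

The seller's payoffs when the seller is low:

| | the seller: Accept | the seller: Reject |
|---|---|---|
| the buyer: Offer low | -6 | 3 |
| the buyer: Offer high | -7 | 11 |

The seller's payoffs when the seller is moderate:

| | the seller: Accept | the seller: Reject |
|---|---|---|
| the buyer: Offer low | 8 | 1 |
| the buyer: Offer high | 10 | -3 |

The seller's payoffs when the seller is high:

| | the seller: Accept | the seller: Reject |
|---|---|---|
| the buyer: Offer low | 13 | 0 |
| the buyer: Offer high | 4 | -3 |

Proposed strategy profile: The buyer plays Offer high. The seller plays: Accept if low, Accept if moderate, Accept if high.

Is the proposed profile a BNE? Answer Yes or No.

No

A profile is a BNE iff every type of every player is best-responding given beliefs about the other side.
The buyer plays Offer high: E[Offer high] = 0.2·(8) + 0.6·(8) + 0.2·(8) = 8; E[Offer low] = 5. Best-responding. ✓
The seller (reservation value low), facing Offer high: Accept gives -7, Reject gives 11. Proposed Accept is not best — profitable deviation exists. ✗
The seller (reservation value moderate), facing Offer high: Accept gives 10, Reject gives -3. Proposed Accept is best. ✓
The seller (reservation value high), facing Offer high: Accept gives 4, Reject gives -3. Proposed Accept is best. ✓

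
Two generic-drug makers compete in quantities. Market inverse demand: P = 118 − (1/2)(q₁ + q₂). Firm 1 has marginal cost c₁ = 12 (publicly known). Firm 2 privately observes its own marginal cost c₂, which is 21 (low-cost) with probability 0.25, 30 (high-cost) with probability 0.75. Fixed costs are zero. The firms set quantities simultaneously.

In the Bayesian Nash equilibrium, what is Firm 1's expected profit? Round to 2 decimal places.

Type-c best response for Firm 2: q₂(c) = (118 − c) − q₁/2.
Firm 1 maximizes expected profit; its first-order condition is 118 − q₁ − (1/2)E[q₂] − 12 = 0.
Substituting E[q₂] and solving: E[c₂] = 27.75, so q₁ = (118 − 2·12 + 27.75)/(3/2) = 81.1667.
E[P] = 118 − (1/2)·(q₁ + E[q₂]) = 52.5833; Firm 1's expected profit = (E[P] − 12)·q₁ = (52.5833 − 12)·81.1667 = 3294.01.

3294.01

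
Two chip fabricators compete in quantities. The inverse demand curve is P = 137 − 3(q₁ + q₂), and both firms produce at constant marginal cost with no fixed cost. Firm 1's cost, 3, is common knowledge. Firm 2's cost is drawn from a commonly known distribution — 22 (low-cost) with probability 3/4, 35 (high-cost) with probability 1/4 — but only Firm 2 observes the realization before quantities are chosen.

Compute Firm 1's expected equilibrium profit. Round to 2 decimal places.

Firm 2 with cost c maximizes (137 − 3(q₁+q₂) − c)·q₂, giving q₂(c) = (137 − c − 3q₁)/6.
E[c₂] = 3/4·22 + 1/4·35 = 25.25
Firm 1's FOC against E[q₂] yields q₁ = (137 − 2·3 + E[c₂])/9 = (137 − 6 + 25.25)/9 = 17.3611.
E[P] = 137 − 3·(q₁ + E[q₂]) = 55.0833; Firm 1's expected profit = (E[P] − 3)·q₁ = (55.0833 − 3)·17.3611 = 904.225.

904.22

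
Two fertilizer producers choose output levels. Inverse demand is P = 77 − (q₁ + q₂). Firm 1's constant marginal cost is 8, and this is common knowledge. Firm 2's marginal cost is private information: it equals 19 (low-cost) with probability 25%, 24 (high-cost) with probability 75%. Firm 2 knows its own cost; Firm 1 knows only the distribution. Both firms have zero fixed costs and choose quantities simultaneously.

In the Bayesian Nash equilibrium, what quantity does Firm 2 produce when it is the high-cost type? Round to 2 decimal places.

12.54

Type-c best response for Firm 2: q₂(c) = (77 − c)/2 − q₁/2.
Firm 1 maximizes expected profit; its first-order condition is 77 − 2q₁ − E[q₂] − 8 = 0.
Substituting E[q₂] and solving: E[c₂] = 22.75, so q₁ = (77 − 2·8 + 22.75)/3 = 27.9167.
q₂(high-cost) = (77 − 24 − 27.9167)/2 = 12.5417.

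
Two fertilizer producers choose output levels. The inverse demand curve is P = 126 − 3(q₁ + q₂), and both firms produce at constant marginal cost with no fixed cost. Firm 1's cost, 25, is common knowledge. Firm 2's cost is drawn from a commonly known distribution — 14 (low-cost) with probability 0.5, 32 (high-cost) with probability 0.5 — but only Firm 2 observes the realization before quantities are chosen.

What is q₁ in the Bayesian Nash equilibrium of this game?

11

Firm 2 with cost c maximizes (126 − 3(q₁+q₂) − c)·q₂, giving q₂(c) = (126 − c − 3q₁)/6.
E[c₂] = 0.5·14 + 0.5·32 = 23
Firm 1's FOC against E[q₂] yields q₁ = (126 − 2·25 + E[c₂])/9 = (126 − 50 + 23)/9 = 11.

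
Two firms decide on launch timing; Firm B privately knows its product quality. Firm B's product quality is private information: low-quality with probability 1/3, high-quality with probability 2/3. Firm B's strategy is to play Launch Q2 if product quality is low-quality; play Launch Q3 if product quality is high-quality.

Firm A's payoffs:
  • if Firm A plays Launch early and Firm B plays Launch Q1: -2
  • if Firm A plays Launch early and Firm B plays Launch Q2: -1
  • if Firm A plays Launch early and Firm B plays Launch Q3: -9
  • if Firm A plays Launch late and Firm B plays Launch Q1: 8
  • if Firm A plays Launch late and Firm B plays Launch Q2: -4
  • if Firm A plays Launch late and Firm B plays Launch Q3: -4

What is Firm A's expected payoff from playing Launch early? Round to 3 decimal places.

-6.333

E[Launch early] = 1/3·(-1) + 2/3·(-9) = (-1/3) + (-6) = -19/3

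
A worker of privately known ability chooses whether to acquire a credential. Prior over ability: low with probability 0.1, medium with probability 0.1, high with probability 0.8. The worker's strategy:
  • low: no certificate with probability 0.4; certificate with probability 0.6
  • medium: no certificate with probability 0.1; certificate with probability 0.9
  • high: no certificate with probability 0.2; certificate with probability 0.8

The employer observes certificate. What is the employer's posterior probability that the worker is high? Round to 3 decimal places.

0.810

P(certificate) = 0.1·0.6 + 0.1·0.9 + 0.8·0.8 = 0.79
P(high | certificate) = (0.8·0.8) / 0.79 = 0.64 / 0.79 = 0.810127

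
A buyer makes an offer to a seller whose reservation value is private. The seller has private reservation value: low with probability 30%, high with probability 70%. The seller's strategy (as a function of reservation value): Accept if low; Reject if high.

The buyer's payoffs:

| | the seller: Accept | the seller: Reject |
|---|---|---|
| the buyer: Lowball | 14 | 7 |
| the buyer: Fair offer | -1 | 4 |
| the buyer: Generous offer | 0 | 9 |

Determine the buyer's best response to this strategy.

Lowball

E[Lowball] = 0.3·(14) + 0.7·(7) = 9.1
E[Fair offer] = 0.3·(-1) + 0.7·(4) = 2.5
E[Generous offer] = 0.3·(0) + 0.7·(9) = 6.3
Best response: Lowball (9.1 is the largest).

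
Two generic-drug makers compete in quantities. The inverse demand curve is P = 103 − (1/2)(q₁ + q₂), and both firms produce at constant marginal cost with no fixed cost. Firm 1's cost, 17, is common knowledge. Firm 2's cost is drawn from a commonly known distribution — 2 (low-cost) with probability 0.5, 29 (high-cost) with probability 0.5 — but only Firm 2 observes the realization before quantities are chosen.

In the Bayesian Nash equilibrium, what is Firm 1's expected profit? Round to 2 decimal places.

1586.72

Type-c best response for Firm 2: q₂(c) = (103 − c) − q₁/2.
Firm 1 maximizes expected profit; its first-order condition is 103 − q₁ − (1/2)E[q₂] − 17 = 0.
Substituting E[q₂] and solving: E[c₂] = 15.5, so q₁ = (103 − 2·17 + 15.5)/(3/2) = 56.3333.
E[P] = 103 − (1/2)·(q₁ + E[q₂]) = 45.1667; Firm 1's expected profit = (E[P] − 17)·q₁ = (45.1667 − 17)·56.3333 = 1586.72.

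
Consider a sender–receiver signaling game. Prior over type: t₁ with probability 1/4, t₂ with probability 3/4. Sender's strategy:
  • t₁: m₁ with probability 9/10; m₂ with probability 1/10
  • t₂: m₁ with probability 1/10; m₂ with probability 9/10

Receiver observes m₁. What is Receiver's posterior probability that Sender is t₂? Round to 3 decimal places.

0.250

P(m₁) = (1/4)·(9/10) + (3/4)·(1/10) = 3/10
P(t₂ | m₁) = ((3/4)·(1/10)) / (3/10) = (3/40) / (3/10) = 1/4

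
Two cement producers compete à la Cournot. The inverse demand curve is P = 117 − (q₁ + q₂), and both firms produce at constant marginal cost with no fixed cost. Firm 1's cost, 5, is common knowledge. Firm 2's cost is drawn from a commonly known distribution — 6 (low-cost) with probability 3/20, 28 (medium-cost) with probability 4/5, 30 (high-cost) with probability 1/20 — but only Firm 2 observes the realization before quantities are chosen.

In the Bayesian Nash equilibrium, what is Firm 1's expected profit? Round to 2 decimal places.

1930.14

Firm 2 with cost c maximizes (117 − (q₁+q₂) − c)·q₂, giving q₂(c) = (117 − c − q₁)/2.
E[c₂] = 3/20·6 + 4/5·28 + 1/20·30 = 24.8
Firm 1's FOC against E[q₂] yields q₁ = (117 − 2·5 + E[c₂])/3 = (117 − 10 + 24.8)/3 = 43.9333.
E[P] = 117 − (q₁ + E[q₂]) = 48.9333; Firm 1's expected profit = (E[P] − 5)·q₁ = (48.9333 − 5)·43.9333 = 1930.14.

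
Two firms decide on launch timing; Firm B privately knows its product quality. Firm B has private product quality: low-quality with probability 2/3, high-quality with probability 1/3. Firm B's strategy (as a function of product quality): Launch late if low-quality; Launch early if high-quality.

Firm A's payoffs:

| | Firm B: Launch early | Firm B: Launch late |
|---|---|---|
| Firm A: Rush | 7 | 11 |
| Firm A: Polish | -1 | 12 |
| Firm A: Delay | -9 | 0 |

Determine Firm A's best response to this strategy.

Rush

Compute Firm A's expected payoff for each action, taking the expectation over Firm B's type.
E[Rush] = 2/3·(11) + 1/3·(7) = 29/3
E[Polish] = 2/3·(12) + 1/3·(-1) = 23/3
E[Delay] = 2/3·(0) + 1/3·(-9) = -3
Best response: Rush (29/3 is the largest).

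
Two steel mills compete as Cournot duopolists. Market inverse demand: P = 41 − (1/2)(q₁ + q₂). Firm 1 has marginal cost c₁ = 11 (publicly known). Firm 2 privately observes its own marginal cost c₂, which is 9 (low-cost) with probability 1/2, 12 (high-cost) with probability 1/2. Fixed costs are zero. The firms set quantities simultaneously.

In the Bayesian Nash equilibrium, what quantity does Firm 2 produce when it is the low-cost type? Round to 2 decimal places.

Each type of Firm 2 best-responds to q₁; Firm 1 best-responds to the expected q₂ over Firm 2's types.
Firm 2 with cost c maximizes (41 − (1/2)(q₁+q₂) − c)·q₂, giving q₂(c) = (41 − c − (1/2)q₁).
E[c₂] = 1/2·9 + 1/2·12 = 10.5
Firm 1's FOC against E[q₂] yields q₁ = (41 − 2·11 + E[c₂])/(3/2) = (41 − 22 + 10.5)/(3/2) = 19.6667.
q₂(low-cost) = (41 − 9 − (1/2)·19.6667) = 22.1667.

22.17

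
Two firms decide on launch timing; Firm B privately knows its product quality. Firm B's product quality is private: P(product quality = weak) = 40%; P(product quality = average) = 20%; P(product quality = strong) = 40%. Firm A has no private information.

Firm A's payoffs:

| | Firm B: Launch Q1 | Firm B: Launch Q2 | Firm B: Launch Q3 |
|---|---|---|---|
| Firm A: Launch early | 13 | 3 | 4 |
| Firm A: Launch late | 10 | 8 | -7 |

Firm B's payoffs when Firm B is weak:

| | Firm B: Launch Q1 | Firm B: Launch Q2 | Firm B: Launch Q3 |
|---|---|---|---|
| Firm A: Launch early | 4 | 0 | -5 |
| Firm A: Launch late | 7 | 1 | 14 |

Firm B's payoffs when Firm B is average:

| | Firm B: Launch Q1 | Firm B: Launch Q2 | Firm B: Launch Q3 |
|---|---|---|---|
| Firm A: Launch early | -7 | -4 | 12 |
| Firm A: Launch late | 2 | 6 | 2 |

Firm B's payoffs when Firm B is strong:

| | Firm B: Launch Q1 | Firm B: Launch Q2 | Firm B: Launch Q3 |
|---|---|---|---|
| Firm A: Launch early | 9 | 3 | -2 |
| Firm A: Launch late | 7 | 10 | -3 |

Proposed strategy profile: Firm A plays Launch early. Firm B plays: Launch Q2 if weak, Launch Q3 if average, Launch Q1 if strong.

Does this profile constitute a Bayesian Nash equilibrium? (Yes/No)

A profile is a BNE iff every type of every player is best-responding given beliefs about the other side.
Firm A plays Launch early: E[Launch early] = 0.4·(3) + 0.2·(4) + 0.4·(13) = 7.2; E[Launch late] = 5.8. Best-responding. ✓
Firm B (product quality weak), facing Launch early: Launch Q1 gives 4, Launch Q2 gives 0, Launch Q3 gives -5. Proposed Launch Q2 is not best — profitable deviation exists. ✗
Firm B (product quality average), facing Launch early: Launch Q1 gives -7, Launch Q2 gives -4, Launch Q3 gives 12. Proposed Launch Q3 is best. ✓
Firm B (product quality strong), facing Launch early: Launch Q1 gives 9, Launch Q2 gives 3, Launch Q3 gives -2. Proposed Launch Q1 is best. ✓

No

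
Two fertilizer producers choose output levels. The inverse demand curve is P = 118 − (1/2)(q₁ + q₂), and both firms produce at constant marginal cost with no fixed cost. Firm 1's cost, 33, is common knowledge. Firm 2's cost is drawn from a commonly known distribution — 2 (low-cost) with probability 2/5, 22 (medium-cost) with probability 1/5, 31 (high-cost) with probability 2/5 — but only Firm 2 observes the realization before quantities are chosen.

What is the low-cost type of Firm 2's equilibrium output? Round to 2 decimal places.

Type-c best response for Firm 2: q₂(c) = (118 − c) − q₁/2.
Firm 1 maximizes expected profit; its first-order condition is 118 − q₁ − (1/2)E[q₂] − 33 = 0.
Substituting E[q₂] and solving: E[c₂] = 17.6, so q₁ = (118 − 2·33 + 17.6)/(3/2) = 46.4.
q₂(low-cost) = (118 − 2 − (1/2)·46.4) = 92.8.

92.80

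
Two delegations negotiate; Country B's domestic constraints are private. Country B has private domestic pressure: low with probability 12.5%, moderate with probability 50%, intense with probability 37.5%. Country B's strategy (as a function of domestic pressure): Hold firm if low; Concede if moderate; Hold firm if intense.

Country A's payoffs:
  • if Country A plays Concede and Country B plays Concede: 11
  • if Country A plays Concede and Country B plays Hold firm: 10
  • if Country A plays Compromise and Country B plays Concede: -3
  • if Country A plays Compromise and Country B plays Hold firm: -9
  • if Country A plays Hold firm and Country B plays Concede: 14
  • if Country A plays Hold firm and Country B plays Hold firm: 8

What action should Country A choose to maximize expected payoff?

E[Concede] = 0.125·(10) + 0.5·(11) + 0.375·(10) = 10.5
E[Compromise] = 0.125·(-9) + 0.5·(-3) + 0.375·(-9) = -6
E[Hold firm] = 0.125·(8) + 0.5·(14) + 0.375·(8) = 11
Best response: Hold firm (11 is the largest).

Hold firm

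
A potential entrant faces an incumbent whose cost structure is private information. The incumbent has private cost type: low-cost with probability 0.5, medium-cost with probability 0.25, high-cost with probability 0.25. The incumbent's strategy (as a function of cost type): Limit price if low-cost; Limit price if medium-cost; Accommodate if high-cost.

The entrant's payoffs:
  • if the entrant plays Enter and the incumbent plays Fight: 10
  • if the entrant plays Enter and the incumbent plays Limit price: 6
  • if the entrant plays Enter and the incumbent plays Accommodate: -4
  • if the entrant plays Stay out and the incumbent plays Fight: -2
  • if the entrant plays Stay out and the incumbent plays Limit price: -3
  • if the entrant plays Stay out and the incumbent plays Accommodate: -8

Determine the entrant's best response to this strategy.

E[Enter] = 0.5·(6) + 0.25·(6) + 0.25·(-4) = 3.5
E[Stay out] = 0.5·(-3) + 0.25·(-3) + 0.25·(-8) = -4.25
Best response: Enter (3.5 is the largest).

Enter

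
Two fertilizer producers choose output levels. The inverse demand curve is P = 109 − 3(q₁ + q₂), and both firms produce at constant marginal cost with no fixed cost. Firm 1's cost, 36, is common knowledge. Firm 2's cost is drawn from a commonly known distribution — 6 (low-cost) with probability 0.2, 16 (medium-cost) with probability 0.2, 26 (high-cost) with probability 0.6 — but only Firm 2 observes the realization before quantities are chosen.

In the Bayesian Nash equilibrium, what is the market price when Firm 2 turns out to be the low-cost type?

Firm 2 with cost c maximizes (109 − 3(q₁+q₂) − c)·q₂, giving q₂(c) = (109 − c − 3q₁)/6.
E[c₂] = 0.2·6 + 0.2·16 + 0.6·26 = 20
Firm 1's FOC against E[q₂] yields q₁ = (109 − 2·36 + E[c₂])/9 = (109 − 72 + 20)/9 = 6.33333.
q₂(low-cost) = 14, so P = 109 − 3·(6.33333 + 14) = 48.

48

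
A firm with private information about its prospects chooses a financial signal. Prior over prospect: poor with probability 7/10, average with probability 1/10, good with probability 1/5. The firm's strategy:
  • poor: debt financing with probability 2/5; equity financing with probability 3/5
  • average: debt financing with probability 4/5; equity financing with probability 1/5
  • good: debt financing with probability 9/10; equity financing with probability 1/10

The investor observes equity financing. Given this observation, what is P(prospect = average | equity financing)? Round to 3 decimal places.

P(equity financing) = (7/10)·(3/5) + (1/10)·(1/5) + (1/5)·(1/10) = 23/50
P(average | equity financing) = ((1/10)·(1/5)) / (23/50) = (1/50) / (23/50) = 1/23

0.043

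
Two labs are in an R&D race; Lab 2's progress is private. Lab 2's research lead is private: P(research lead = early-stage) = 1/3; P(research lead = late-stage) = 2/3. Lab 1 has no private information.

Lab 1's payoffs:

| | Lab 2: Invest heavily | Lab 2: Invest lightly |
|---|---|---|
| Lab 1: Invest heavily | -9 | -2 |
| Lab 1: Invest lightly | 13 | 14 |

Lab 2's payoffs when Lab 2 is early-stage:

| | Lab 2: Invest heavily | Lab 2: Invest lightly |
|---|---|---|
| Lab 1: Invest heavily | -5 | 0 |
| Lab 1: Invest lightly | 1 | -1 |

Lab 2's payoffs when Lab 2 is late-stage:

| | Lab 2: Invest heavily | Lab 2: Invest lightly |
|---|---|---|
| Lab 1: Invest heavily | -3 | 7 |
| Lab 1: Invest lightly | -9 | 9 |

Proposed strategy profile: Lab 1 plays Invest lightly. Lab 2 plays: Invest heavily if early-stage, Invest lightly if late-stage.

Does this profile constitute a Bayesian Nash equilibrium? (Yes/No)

Lab 1 plays Invest lightly: E[Invest lightly] = 1/3·(13) + 2/3·(14) = 41/3; E[Invest heavily] = -13/3. Best-responding. ✓
Lab 2 (research lead early-stage), facing Invest lightly: Invest heavily gives 1, Invest lightly gives -1. Proposed Invest heavily is best. ✓
Lab 2 (research lead late-stage), facing Invest lightly: Invest heavily gives -9, Invest lightly gives 9. Proposed Invest lightly is best. ✓

Yes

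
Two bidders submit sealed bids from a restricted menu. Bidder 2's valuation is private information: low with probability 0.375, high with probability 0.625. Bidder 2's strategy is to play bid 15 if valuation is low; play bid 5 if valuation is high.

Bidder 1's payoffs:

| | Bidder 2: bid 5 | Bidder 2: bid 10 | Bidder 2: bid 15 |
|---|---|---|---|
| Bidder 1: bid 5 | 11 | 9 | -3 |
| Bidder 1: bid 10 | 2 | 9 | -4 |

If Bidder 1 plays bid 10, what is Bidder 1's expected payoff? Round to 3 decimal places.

-0.250

E[bid 10] = 0.375·(-4) + 0.625·2 = (-1.5) + 1.25 = -0.25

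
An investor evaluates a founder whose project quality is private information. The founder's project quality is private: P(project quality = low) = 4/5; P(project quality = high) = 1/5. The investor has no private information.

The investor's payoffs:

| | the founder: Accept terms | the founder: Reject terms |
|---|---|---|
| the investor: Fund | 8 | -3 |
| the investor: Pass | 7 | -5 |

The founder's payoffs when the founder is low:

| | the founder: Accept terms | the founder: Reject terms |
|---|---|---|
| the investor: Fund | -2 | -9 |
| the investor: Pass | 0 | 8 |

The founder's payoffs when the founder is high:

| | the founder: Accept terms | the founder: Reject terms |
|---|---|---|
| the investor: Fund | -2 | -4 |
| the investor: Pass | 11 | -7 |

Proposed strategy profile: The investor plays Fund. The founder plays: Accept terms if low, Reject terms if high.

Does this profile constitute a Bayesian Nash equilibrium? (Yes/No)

A profile is a BNE iff every type of every player is best-responding given beliefs about the other side.
The investor plays Fund: E[Fund] = 4/5·(8) + 1/5·(-3) = 29/5; E[Pass] = 23/5. Best-responding. ✓
The founder (project quality low), facing Fund: Accept terms gives -2, Reject terms gives -9. Proposed Accept terms is best. ✓
The founder (project quality high), facing Fund: Accept terms gives -2, Reject terms gives -4. Proposed Reject terms is not best — profitable deviation exists. ✗

No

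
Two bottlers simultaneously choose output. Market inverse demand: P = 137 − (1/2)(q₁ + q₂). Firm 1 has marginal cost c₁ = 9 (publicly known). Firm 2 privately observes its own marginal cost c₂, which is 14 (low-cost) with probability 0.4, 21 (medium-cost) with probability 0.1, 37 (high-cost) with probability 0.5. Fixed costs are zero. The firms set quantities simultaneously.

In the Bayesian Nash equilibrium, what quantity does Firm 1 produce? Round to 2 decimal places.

Type-c best response for Firm 2: q₂(c) = (137 − c) − q₁/2.
Firm 1 maximizes expected profit; its first-order condition is 137 − q₁ − (1/2)E[q₂] − 9 = 0.
Substituting E[q₂] and solving: E[c₂] = 26.2, so q₁ = (137 − 2·9 + 26.2)/(3/2) = 96.8.

96.80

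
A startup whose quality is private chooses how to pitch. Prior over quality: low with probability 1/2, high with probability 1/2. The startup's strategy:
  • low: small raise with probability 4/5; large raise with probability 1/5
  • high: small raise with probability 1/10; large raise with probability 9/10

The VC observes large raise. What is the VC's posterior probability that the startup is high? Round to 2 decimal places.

Apply Bayes' rule using the sender's strategy as the likelihood.
P(large raise) = (1/2)·(1/5) + (1/2)·(9/10) = 11/20
P(high | large raise) = ((1/2)·(9/10)) / (11/20) = (9/20) / (11/20) = 9/11

0.82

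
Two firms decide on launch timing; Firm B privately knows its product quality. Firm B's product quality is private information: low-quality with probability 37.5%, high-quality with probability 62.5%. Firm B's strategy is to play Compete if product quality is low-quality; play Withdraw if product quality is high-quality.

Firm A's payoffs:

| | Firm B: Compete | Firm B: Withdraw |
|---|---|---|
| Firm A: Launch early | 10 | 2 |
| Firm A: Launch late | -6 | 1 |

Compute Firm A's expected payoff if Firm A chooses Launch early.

E[Launch early] = 0.375·10 + 0.625·2 = 3.75 + 1.25 = 5

5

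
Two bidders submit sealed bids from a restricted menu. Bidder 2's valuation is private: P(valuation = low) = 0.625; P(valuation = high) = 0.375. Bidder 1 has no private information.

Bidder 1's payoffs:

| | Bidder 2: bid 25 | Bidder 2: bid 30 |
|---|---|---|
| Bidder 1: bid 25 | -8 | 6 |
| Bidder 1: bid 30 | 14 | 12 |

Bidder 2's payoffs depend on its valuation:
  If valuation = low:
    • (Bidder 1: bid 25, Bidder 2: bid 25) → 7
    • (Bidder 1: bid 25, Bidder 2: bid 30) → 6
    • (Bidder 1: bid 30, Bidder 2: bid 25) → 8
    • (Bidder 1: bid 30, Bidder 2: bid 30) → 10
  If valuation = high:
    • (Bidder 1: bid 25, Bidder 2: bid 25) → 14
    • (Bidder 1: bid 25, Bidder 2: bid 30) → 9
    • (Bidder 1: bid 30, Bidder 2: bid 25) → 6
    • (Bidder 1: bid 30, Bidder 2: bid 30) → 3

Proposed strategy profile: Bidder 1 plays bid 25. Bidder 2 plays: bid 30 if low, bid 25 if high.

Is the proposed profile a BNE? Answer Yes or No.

A profile is a BNE iff every type of every player is best-responding given beliefs about the other side.
Bidder 1 plays bid 25: E[bid 25] = 0.625·(6) + 0.375·(-8) = 0.75; E[bid 30] = 12.75. Not best-responding. ✗
Bidder 2 (valuation low), facing bid 25: bid 25 gives 7, bid 30 gives 6. Proposed bid 30 is not best — profitable deviation exists. ✗
Bidder 2 (valuation high), facing bid 25: bid 25 gives 14, bid 30 gives 9. Proposed bid 25 is best. ✓

No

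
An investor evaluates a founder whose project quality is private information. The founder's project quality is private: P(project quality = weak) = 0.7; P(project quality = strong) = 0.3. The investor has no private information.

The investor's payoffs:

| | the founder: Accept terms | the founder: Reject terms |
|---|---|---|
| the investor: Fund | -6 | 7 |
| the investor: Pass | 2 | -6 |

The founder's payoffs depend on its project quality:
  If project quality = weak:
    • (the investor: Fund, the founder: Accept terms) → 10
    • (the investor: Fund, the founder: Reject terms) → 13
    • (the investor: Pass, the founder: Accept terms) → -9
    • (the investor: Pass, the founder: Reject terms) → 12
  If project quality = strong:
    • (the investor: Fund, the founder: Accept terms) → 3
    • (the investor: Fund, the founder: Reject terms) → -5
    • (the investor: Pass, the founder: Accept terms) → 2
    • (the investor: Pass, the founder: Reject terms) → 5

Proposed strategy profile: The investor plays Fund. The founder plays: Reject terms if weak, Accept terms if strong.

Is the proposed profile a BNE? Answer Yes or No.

The investor plays Fund: E[Fund] = 0.7·(7) + 0.3·(-6) = 3.1; E[Pass] = -3.6. Best-responding. ✓
The founder (project quality weak), facing Fund: Accept terms gives 10, Reject terms gives 13. Proposed Reject terms is best. ✓
The founder (project quality strong), facing Fund: Accept terms gives 3, Reject terms gives -5. Proposed Accept terms is best. ✓

Yes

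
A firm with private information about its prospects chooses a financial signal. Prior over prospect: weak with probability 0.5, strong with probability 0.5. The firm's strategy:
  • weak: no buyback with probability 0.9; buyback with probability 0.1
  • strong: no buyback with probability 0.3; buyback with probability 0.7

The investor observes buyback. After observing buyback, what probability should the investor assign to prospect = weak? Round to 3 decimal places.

P(buyback) = 0.5·0.1 + 0.5·0.7 = 0.4
P(weak | buyback) = (0.5·0.1) / 0.4 = 0.05 / 0.4 = 0.125

0.125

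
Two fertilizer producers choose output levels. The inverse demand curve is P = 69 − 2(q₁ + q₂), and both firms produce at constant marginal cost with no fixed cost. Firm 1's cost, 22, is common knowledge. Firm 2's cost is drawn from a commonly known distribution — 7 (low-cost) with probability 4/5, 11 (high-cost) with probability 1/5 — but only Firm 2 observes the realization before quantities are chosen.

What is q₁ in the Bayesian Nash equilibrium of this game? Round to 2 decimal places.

5.47

Firm 2 with cost c maximizes (69 − 2(q₁+q₂) − c)·q₂, giving q₂(c) = (69 − c − 2q₁)/4.
E[c₂] = 4/5·7 + 1/5·11 = 7.8
Firm 1's FOC against E[q₂] yields q₁ = (69 − 2·22 + E[c₂])/6 = (69 − 44 + 7.8)/6 = 5.46667.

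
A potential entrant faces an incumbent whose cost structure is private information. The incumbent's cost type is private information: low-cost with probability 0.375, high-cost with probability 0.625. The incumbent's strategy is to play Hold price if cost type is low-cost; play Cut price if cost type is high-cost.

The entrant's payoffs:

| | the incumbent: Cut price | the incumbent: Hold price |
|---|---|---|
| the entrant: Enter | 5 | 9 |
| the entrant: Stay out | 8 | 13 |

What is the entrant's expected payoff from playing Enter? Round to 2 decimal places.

E[Enter] = 0.375·9 + 0.625·5 = 3.375 + 3.125 = 6.5

6.50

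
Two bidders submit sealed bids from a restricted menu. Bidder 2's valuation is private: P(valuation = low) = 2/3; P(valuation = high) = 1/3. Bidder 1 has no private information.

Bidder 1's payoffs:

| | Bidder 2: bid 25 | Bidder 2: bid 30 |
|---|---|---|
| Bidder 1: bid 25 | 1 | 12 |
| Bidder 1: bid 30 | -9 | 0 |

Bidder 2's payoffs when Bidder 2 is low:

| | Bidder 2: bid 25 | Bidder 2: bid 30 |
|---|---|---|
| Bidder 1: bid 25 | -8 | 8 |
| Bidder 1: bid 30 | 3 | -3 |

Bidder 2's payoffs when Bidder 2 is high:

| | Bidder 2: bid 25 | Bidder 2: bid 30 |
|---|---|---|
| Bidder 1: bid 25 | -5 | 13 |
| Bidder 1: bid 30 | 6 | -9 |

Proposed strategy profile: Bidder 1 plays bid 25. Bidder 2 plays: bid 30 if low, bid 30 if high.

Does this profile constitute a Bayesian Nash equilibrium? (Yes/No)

Yes

Bidder 1 plays bid 25: E[bid 25] = 2/3·(12) + 1/3·(12) = 12; E[bid 30] = 0. Best-responding. ✓
Bidder 2 (valuation low), facing bid 25: bid 25 gives -8, bid 30 gives 8. Proposed bid 30 is best. ✓
Bidder 2 (valuation high), facing bid 25: bid 25 gives -5, bid 30 gives 13. Proposed bid 30 is best. ✓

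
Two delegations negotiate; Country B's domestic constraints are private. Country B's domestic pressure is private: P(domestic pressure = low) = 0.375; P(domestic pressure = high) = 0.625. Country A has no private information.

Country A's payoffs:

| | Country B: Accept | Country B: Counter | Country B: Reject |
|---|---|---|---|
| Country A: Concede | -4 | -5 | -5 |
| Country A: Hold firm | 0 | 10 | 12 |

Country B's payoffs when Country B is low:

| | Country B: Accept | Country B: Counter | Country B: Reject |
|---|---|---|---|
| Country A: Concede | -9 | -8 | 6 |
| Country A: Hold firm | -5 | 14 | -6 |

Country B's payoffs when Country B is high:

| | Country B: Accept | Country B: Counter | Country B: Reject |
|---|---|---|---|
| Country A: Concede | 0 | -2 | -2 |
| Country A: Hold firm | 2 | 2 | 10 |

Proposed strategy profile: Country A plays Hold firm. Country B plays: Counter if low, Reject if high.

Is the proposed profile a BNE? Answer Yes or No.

Yes

Country A plays Hold firm: E[Hold firm] = 0.375·(10) + 0.625·(12) = 11.25; E[Concede] = -5. Best-responding. ✓
Country B (domestic pressure low), facing Hold firm: Accept gives -5, Counter gives 14, Reject gives -6. Proposed Counter is best. ✓
Country B (domestic pressure high), facing Hold firm: Accept gives 2, Counter gives 2, Reject gives 10. Proposed Reject is best. ✓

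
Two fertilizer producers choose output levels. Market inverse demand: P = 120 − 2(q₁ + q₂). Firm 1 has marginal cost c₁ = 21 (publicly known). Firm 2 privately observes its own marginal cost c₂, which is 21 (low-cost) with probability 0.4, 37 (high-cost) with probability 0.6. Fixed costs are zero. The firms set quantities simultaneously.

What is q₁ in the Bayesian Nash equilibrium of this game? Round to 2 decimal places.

Type-c best response for Firm 2: q₂(c) = (120 − c)/4 − q₁/2.
Firm 1 maximizes expected profit; its first-order condition is 120 − 4q₁ − 2E[q₂] − 21 = 0.
Substituting E[q₂] and solving: E[c₂] = 30.6, so q₁ = (120 − 2·21 + 30.6)/6 = 18.1.

18.10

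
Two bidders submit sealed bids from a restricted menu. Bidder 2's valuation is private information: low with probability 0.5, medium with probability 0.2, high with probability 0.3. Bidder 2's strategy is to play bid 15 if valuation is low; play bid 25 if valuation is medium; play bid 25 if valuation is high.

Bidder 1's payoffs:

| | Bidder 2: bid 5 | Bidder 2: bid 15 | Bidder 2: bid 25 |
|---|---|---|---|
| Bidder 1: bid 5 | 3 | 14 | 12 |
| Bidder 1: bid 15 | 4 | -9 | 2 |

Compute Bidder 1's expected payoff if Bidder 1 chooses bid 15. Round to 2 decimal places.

-3.50

E[bid 15] = 0.5·(-9) + 0.2·2 + 0.3·2 = (-4.5) + 0.4 + 0.6 = -3.5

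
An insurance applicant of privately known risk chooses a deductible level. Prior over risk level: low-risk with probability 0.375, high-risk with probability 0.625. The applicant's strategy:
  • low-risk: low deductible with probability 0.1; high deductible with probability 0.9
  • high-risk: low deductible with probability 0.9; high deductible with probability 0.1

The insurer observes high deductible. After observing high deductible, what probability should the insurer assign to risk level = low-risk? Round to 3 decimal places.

P(high deductible) = 0.375·0.9 + 0.625·0.1 = 0.4
P(low-risk | high deductible) = (0.375·0.9) / 0.4 = 0.3375 / 0.4 = 0.84375

0.844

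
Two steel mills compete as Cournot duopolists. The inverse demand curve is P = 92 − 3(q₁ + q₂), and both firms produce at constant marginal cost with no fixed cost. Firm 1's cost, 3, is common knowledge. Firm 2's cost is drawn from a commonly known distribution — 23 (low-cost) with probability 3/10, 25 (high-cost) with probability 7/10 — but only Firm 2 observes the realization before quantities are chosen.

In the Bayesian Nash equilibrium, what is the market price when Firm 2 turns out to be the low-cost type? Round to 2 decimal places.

39.10

Firm 2 with cost c maximizes (92 − 3(q₁+q₂) − c)·q₂, giving q₂(c) = (92 − c − 3q₁)/6.
E[c₂] = 3/10·23 + 7/10·25 = 24.4
Firm 1's FOC against E[q₂] yields q₁ = (92 − 2·3 + E[c₂])/9 = (92 − 6 + 24.4)/9 = 12.2667.
q₂(low-cost) = 5.36667, so P = 92 − 3·(12.2667 + 5.36667) = 39.1.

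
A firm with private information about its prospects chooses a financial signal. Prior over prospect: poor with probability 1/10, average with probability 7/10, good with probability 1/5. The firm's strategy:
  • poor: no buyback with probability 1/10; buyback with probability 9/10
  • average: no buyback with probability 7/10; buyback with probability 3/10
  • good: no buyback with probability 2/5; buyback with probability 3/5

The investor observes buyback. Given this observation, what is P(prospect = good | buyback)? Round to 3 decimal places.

P(buyback) = (1/10)·(9/10) + (7/10)·(3/10) + (1/5)·(3/5) = 21/50
P(good | buyback) = ((1/5)·(3/5)) / (21/50) = (3/25) / (21/50) = 2/7

0.286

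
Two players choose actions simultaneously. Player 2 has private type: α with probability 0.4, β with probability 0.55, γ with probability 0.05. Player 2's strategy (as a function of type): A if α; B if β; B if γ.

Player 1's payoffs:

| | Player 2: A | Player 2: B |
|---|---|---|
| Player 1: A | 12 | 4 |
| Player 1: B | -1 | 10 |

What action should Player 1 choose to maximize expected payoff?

E[A] = 0.4·(12) + 0.55·(4) + 0.05·(4) = 7.2
E[B] = 0.4·(-1) + 0.55·(10) + 0.05·(10) = 5.6
Best response: A (7.2 is the largest).

A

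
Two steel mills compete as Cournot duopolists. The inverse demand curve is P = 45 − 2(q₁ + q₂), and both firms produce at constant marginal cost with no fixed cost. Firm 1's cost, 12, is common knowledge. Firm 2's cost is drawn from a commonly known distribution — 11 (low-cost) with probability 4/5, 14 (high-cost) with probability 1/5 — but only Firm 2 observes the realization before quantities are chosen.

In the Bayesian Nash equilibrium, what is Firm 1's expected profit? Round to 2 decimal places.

59.04

Type-c best response for Firm 2: q₂(c) = (45 − c)/4 − q₁/2.
Firm 1 maximizes expected profit; its first-order condition is 45 − 4q₁ − 2E[q₂] − 12 = 0.
Substituting E[q₂] and solving: E[c₂] = 11.6, so q₁ = (45 − 2·12 + 11.6)/6 = 5.43333.
E[P] = 45 − 2·(q₁ + E[q₂]) = 22.8667; Firm 1's expected profit = (E[P] − 12)·q₁ = (22.8667 − 12)·5.43333 = 59.0422.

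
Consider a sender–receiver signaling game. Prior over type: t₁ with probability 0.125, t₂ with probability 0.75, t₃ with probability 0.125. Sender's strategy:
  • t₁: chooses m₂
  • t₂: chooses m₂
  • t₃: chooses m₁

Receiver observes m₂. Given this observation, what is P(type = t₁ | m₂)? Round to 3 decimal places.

P(m₂) = 0.125·1 + 0.75·1 + 0.125·0 = 0.875
P(t₁ | m₂) = (0.125·1) / 0.875 = 0.125 / 0.875 = 0.142857

0.143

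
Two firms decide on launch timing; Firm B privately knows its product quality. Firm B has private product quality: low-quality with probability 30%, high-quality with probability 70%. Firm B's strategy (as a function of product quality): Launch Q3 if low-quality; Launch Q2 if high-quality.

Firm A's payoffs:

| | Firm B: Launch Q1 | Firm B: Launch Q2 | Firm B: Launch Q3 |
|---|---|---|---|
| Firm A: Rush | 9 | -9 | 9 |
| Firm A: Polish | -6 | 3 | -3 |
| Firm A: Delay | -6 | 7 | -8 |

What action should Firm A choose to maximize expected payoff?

E[Rush] = 0.3·(9) + 0.7·(-9) = -3.6
E[Polish] = 0.3·(-3) + 0.7·(3) = 1.2
E[Delay] = 0.3·(-8) + 0.7·(7) = 2.5
Best response: Delay (2.5 is the largest).

Delay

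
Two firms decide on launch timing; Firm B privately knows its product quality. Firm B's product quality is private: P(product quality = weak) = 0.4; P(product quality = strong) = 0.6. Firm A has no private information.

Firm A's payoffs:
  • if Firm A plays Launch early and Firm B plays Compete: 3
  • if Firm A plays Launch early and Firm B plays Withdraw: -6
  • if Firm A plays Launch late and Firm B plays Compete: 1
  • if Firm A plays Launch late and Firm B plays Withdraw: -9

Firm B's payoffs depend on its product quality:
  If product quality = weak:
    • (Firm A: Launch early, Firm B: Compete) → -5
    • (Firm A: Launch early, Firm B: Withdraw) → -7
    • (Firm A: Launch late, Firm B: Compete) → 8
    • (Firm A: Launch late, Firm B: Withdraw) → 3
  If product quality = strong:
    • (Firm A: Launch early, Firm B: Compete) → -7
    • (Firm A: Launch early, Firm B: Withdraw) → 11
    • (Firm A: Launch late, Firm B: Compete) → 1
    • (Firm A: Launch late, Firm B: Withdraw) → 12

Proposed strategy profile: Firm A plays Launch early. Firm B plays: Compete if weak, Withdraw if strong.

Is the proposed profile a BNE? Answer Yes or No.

Firm A plays Launch early: E[Launch early] = 0.4·(3) + 0.6·(-6) = -2.4; E[Launch late] = -5. Best-responding. ✓
Firm B (product quality weak), facing Launch early: Compete gives -5, Withdraw gives -7. Proposed Compete is best. ✓
Firm B (product quality strong), facing Launch early: Compete gives -7, Withdraw gives 11. Proposed Withdraw is best. ✓

Yes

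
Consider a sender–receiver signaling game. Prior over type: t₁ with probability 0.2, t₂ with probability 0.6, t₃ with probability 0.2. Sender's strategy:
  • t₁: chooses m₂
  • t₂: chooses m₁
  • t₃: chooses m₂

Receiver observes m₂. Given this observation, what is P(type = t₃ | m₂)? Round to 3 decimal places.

P(m₂) = 0.2·1 + 0.6·0 + 0.2·1 = 0.4
P(t₃ | m₂) = (0.2·1) / 0.4 = 0.2 / 0.4 = 0.5

0.500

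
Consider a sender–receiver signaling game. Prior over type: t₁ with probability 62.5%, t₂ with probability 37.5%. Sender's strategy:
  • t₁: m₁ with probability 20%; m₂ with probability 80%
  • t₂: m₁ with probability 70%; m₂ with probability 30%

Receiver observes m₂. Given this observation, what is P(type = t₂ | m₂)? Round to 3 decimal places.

Apply Bayes' rule using the sender's strategy as the likelihood.
P(m₂) = 0.625·0.8 + 0.375·0.3 = 0.6125
P(t₂ | m₂) = (0.375·0.3) / 0.6125 = 0.1125 / 0.6125 = 0.183673

0.184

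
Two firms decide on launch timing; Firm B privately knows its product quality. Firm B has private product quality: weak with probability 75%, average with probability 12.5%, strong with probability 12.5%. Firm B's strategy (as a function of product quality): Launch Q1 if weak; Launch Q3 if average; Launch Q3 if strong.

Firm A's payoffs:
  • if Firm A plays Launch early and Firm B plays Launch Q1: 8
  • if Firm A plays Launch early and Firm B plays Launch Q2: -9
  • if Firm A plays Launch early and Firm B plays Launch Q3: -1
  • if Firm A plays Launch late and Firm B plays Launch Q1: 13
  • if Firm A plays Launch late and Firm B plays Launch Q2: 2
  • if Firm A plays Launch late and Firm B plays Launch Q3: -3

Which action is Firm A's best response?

Launch late

Compute Firm A's expected payoff for each action, taking the expectation over Firm B's type.
E[Launch early] = 0.75·(8) + 0.125·(-1) + 0.125·(-1) = 5.75
E[Launch late] = 0.75·(13) + 0.125·(-3) + 0.125·(-3) = 9
Best response: Launch late (9 is the largest).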